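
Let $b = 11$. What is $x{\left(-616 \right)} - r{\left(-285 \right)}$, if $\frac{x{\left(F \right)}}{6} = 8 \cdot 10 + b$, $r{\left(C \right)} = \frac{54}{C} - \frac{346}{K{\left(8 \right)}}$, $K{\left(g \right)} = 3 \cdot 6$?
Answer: $\frac{483427}{855} \approx 565.41$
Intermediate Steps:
$K{\left(g \right)} = 18$
$r{\left(C \right)} = - \frac{173}{9} + \frac{54}{C}$ ($r{\left(C \right)} = \frac{54}{C} - \frac{346}{18} = \frac{54}{C} - \frac{173}{9} = - \frac{173}{9} + \frac{54}{C}$)
$x{\left(F \right)} = 546$ ($x{\left(F \right)} = 6 \left(8 \cdot 10 + 11\right) = 6 \left(80 + 11\right) = 6 \cdot 91 = 546$)
$x{\left(-616 \right)} - r{\left(-285 \right)} = 546 - \left(- \frac{173}{9} + \frac{54}{-285}\right) = 546 - \left(- \frac{173}{9} + 54 \left(- \frac{1}{285}\right)\right) = 546 - \left(- \frac{173}{9} - \frac{18}{95}\right) = 546 - - \frac{16597}{855} = 546 + \frac{16597}{855} = \frac{483427}{855}$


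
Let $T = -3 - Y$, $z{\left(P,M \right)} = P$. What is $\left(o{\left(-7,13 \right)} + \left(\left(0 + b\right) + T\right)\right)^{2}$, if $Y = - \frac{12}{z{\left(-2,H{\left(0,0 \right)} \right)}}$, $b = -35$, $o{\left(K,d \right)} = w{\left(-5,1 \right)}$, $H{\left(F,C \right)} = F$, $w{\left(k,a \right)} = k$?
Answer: $2401$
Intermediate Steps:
$o{\left(K,d \right)} = -5$
$Y = 6$ ($Y = - \frac{12}{-2} = \left(-12\right) \left(- \frac{1}{2}\right) = 6$)
$T = -9$ ($T = -3 - 6 = -9$)
$\left(o{\left(-7,13 \right)} + \left(\left(0 + b\right) + T\right)\right)^{2} = \left(-5 + \left(\left(0 - 35\right) - 9\right)\right)^{2} = \left(-5 - 44\right)^{2} = \left(-49\right)^{2} = 2401$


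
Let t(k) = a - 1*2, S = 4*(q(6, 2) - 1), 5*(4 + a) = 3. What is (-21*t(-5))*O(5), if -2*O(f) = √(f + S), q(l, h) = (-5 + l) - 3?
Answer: -567*I*√7/10 ≈ -150.01*I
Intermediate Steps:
q(l, h) = -8 + l
a = -17/5 (a = -4 + (⅕)*3 = -4 + ⅗ = -17/5 ≈ -3.4000)
S = -12 (S = 4*((-8 + 6) - 1) = 4*(-2 - 1) = 4*(-3) = -12)
t(k) = -27/5 (t(k) = -17/5 - 1*2 = -17/5 - 2 = -27/5)
O(f) = -√(-12 + f)/2 (O(f) = -√(f - 12)/2 = -√(-12 + f)/2)
(-21*t(-5))*O(5) = (-21*(-27/5))*(-√(-12 + 5)/2) = 567*(-I*√7/2)/5 = -567*I*√7/10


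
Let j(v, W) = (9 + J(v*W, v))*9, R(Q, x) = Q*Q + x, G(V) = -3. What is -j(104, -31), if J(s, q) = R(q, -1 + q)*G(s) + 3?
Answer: 294705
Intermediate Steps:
R(Q, x) = x + Q**2 (R(Q, x) = Q**2 + x = x + Q**2)
J(s, q) = 6 - 3*q - 3*q**2 (J(s, q) = ((-1 + q) + q**2)*(-3) + 3 = (-1 + q + q**2)*(-3) + 3 = (3 - 3*q - 3*q**2) + 3 = 6 - 3*q - 3*q**2)
j(v, W) = 135 - 27*v - 27*v**2 (j(v, W) = (9 + (6 - 3*v - 3*v**2))*9 = (15 - 3*v - 3*v**2)*9 = 135 - 27*v - 27*v**2)
-j(104, -31) = -(135 - 27*104 - 27*104**2) = -(135 - 2808 - 27*10816) = -(135 - 2808 - 292032) = -1*(-294705) = 294705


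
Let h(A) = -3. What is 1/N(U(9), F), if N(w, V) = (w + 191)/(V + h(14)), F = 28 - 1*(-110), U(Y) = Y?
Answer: 27/40 ≈ 0.67500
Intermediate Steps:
F = 138 (F = 28 + 110 = 138)
N(w, V) = (191 + w)/(-3 + V) (N(w, V) = (w + 191)/(V - 3) = (191 + w)/(-3 + V))
1/N(U(9), F) = 1/((191 + 9)/(-3 + 138)) = 1/(200/135) = 1/((1/135)*200) = 1/(40/27) = 27/40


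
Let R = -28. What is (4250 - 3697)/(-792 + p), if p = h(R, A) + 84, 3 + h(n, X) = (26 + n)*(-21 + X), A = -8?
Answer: -553/653 ≈ -0.84686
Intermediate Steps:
h(n, X) = -3 + (-21 + X)*(26 + n) (h(n, X) = -3 + (26 + n)*(-21 + X) = -3 + (-21 + X)*(26 + n))
p = 139 (p = (-549 - 21*(-28) + 26*(-8) - 8*(-28)) + 84 = (-549 + 588 - 208 + 224) + 84 = 55 + 84 = 139)
(4250 - 3697)/(-792 + p) = (4250 - 3697)/(-792 + 139) = 553/(-653) = 553*(-1/653) = -553/653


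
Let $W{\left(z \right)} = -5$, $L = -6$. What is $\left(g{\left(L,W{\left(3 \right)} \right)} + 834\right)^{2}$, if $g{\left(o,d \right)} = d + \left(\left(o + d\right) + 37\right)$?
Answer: $731025$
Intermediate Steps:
$g{\left(o,d \right)} = 37 + o + 2 d$ ($g{\left(o,d \right)} = d + \left(\left(d + o\right) + 37\right) = d + \left(37 + d + o\right) = 37 + o + 2 d$)
$\left(g{\left(L,W{\left(3 \right)} \right)} + 834\right)^{2} = \left(\left(37 - 6 + 2 \left(-5\right)\right) + 834\right)^{2} = \left(\left(37 - 6 - 10\right) + 834\right)^{2} = \left(21 + 834\right)^{2} = 855^{2} = 731025$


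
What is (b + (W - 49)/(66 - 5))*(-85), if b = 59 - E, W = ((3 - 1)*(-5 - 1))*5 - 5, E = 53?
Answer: -21420/61 ≈ -351.15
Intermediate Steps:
W = -65 (W = (2*(-6))*5 - 5 = -12*5 - 5 = -60 - 5 = -65)
b = 6 (b = 59 - 1*53 = 59 - 53 = 6)
(b + (W - 49)/(66 - 5))*(-85) = (6 + (-65 - 49)/(66 - 5))*(-85) = (6 - 114/61)*(-85) = (252/61)*(-85) = -21420/61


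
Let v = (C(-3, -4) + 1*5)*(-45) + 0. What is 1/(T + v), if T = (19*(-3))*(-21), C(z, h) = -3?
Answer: 1/1107 ≈ 0.00090334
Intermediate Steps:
T = 1197 (T = -57*(-21) = 1197)
v = -90 (v = (-3 + 1*5)*(-45) + 0 = (-3 + 5)*(-45) + 0 = 2*(-45) + 0 = -90 + 0 = -90)
1/(T + v) = 1/(1197 - 90) = 1/1107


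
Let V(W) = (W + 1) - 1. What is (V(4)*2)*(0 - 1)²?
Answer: 8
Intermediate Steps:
V(W) = W (V(W) = (1 + W) - 1 = W)
(V(4)*2)*(0 - 1)² = (4*2)*(0 - 1)² = 8*(-1)² = 8*1 = 8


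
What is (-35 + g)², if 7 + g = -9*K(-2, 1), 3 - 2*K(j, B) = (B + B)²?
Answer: 5625/4 ≈ 1406.3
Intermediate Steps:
K(j, B) = 3/2 - 2*B² (K(j, B) = 3/2 - (B + B)²/2 = 3/2 - 4*B²/2 = 3/2 - 2*B²)
g = -5/2 (g = -7 - 9*(3/2 - 2*1²) = -7 - 9*(3/2 - 2*1) = -7 - 9*(3/2 - 2) = -7 - 9*(-½) = -7 + 9/2 = -5/2 ≈ -2.5000)
(-35 + g)² = (-35 - 5/2)² = (-75/2)² = 5625/4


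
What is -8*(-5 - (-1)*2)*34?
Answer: 816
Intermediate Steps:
-8*(-5 - (-1)*2)*34 = -8*(-5 - 1*(-2))*34 = -8*(-5 + 2)*34 = -8*(-3)*34 = 24*34 = 816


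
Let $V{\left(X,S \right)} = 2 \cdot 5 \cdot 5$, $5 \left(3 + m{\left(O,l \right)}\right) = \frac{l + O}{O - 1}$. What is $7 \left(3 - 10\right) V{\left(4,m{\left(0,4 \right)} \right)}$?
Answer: $-2450$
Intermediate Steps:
$m{\left(O,l \right)} = -3 + \frac{O + l}{5 \left(-1 + O\right)}$ ($m{\left(O,l \right)} = -3 + \frac{\left(l + O\right) \frac{1}{O - 1}}{5} = -3 + \frac{\left(O + l\right) \frac{1}{-1 + O}}{5} = -3 + \frac{\frac{1}{-1 + O} \left(O + l\right)}{5} = -3 + \frac{O + l}{5 \left(-1 + O\right)}$)
$V{\left(X,S \right)} = 50$ ($V{\left(X,S \right)} = 10 \cdot 5 = 50$)
$7 \left(3 - 10\right) V{\left(4,m{\left(0,4 \right)} \right)} = 7 \left(3 - 10\right) 50 = 7 \left(-7\right) 50 = \left(-49\right) 50 = -2450$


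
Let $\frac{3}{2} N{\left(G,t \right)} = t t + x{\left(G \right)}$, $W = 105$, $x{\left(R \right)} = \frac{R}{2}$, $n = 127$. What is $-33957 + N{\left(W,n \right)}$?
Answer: $- \frac{69508}{3} \approx -23169.0$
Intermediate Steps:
$x{\left(R \right)} = \frac{R}{2}$ ($x{\left(R \right)} = R \frac{1}{2} = \frac{R}{2}$)
$N{\left(G,t \right)} = \frac{G}{3} + \frac{2 t^{2}}{3}$ ($N{\left(G,t \right)} = \frac{2 \left(t t + \frac{G}{2}\right)}{3} = \frac{2 \left(t^{2} + \frac{G}{2}\right)}{3} = \frac{G}{3} + \frac{2 t^{2}}{3}$)
$-33957 + N{\left(W,n \right)} = -33957 + \left(\frac{1}{3} \cdot 105 + \frac{2 \cdot 127^{2}}{3}\right) = -33957 + \left(35 + \frac{2}{3} \cdot 16129\right) = -33957 + \left(35 + \frac{32258}{3}\right) = -33957 + \frac{32363}{3} = - \frac{69508}{3}$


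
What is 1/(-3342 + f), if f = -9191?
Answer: -1/12533 ≈ -7.9789e-5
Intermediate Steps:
1/(-3342 + f) = 1/(-3342 - 9191) = 1/(-12533) = -1/12533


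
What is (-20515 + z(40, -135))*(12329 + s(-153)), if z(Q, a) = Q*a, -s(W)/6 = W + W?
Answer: -367085975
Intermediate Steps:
s(W) = -12*W (s(W) = -6*(W + W) = -12*W)
(-20515 + z(40, -135))*(12329 + s(-153)) = (-20515 + 40*(-135))*(12329 - 12*(-153)) = (-20515 - 5400)*(12329 + 1836) = -25915*14165 = -367085975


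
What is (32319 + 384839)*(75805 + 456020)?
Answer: 221855053350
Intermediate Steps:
(32319 + 384839)*(75805 + 456020) = 417158*531825 = 221855053350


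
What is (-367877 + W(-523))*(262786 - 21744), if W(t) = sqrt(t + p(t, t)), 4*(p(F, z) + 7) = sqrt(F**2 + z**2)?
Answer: -88673807834 + 120521*I*sqrt(2120 - 523*sqrt(2)) ≈ -8.8674e+10 + 4.4778e+6*I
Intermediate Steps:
p(F, z) = -7 + sqrt(F**2 + z**2)/4
W(t) = sqrt(-7 + t + sqrt(2)*sqrt(t**2)/4) (W(t) = sqrt(t + (-7 + sqrt(t**2 + t**2)/4)) = sqrt(t + (-7 + sqrt(2*t**2)/4)) = sqrt(t + (-7 + (sqrt(2)*sqrt(t**2))/4)) = sqrt(t + (-7 + sqrt(2)*sqrt(t**2)/4)) = sqrt(-7 + t + sqrt(2)*sqrt(t**2)/4))
(-367877 + W(-523))*(262786 - 21744) = (-367877 + sqrt(-28 + 4*(-523) + sqrt(2)*sqrt((-523)**2))/2)*(262786 - 21744) = (-367877 + sqrt(-28 - 2092 + sqrt(2)*sqrt(273529))/2)*241042 = (-367877 + sqrt(-28 - 2092 + sqrt(2)*523)/2)*241042 = (-367877 + sqrt(-28 - 2092 + 523*sqrt(2))/2)*241042 = (-367877 + sqrt(-2120 + 523*sqrt(2))/2)*241042 = -88673807834 + 120521*sqrt(-2120 + 523*sqrt(2))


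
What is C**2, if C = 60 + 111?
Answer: 29241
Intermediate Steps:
C = 171
C**2 = 171**2 = 29241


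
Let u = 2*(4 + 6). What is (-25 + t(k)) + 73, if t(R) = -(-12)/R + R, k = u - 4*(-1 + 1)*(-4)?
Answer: 343/5 ≈ 68.600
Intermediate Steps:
u = 20 (u = 2*10 = 20)
k = 20 (k = 20 - 4*(-1 + 1)*(-4) = 20 - 0*(-4) = 20 - 4*0 = 20 + 0 = 20)
t(R) = R + 12/R (t(R) = 12/R + R = R + 12/R)
(-25 + t(k)) + 73 = (-25 + (20 + 12/20)) + 73 = (-25 + (20 + 12*(1/20))) + 73 = (-25 + (20 + 3/5)) + 73 = (-25 + 103/5) + 73 = -22/5 + 73 = 343/5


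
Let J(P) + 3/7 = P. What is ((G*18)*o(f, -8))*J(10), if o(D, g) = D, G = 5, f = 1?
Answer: 6030/7 ≈ 861.43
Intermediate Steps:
J(P) = -3/7 + P
((G*18)*o(f, -8))*J(10) = ((5*18)*1)*(-3/7 + 10) = (90*1)*(67/7) = 90*(67/7) = 6030/7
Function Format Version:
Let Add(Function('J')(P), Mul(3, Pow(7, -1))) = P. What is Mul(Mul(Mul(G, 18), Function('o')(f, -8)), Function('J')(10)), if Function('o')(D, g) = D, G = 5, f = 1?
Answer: Rational(6030, 7) ≈ 861.43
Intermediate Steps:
Function('J')(P) = Add(Rational(-3, 7), P)
Mul(Mul(Mul(G, 18), Function('o')(f, -8)), Function('J')(10)) = Mul(Mul(Mul(5, 18), 1), Add(Rational(-3, 7), 10)) = Mul(Mul(90, 1), Rational(67, 7)) = Mul(90, Rational(67, 7)) = Rational(6030, 7)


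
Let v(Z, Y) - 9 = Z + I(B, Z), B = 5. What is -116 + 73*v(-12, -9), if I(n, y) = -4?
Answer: -627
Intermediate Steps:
v(Z, Y) = 5 + Z (v(Z, Y) = 9 + (Z - 4) = 9 + (-4 + Z) = 5 + Z)
-116 + 73*v(-12, -9) = -116 + 73*(5 - 12) = -116 + 73*(-7) = -116 - 511 = -627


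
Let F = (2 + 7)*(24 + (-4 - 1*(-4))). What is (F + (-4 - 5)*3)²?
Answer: 35721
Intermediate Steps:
F = 216 (F = 9*(24 + (-4 + 4)) = 9*(24 + 0) = 9*24 = 216)
(F + (-4 - 5)*3)² = (216 + (-4 - 5)*3)² = (216 - 9*3)² = (216 - 27)² = 189² = 35721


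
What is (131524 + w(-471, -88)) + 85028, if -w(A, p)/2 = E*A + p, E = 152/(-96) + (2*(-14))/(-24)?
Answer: 432671/2 ≈ 2.1634e+5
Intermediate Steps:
E = -5/12 (E = 152*(-1/96) - 28*(-1/24) = -19/12 + 7/6 = -5/12 ≈ -0.41667)
w(A, p) = -2*p + 5*A/6 (w(A, p) = -2*(-5*A/12 + p) = -2*(p - 5*A/12) = -2*p + 5*A/6)
(131524 + w(-471, -88)) + 85028 = (131524 + (-2*(-88) + (⅚)*(-471))) + 85028 = (131524 + (176 - 785/2)) + 85028 = (131524 - 433/2) + 85028 = 262615/2 + 85028 = 432671/2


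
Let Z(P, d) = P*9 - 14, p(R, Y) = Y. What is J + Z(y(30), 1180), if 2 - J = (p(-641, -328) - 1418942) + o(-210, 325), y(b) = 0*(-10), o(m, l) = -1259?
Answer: 1420517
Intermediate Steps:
y(b) = 0
Z(P, d) = -14 + 9*P (Z(P, d) = 9*P - 14 = -14 + 9*P)
J = 1420531 (J = 2 - ((-328 - 1418942) - 1259) = 2 - (-1419270 - 1259) = 2 - 1*(-1420529) = 2 + 1420529 = 1420531)
J + Z(y(30), 1180) = 1420531 + (-14 + 9*0) = 1420531 + (-14 + 0) = 1420531 - 14 = 1420517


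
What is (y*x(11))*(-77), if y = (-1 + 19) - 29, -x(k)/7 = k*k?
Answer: -717409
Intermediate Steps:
x(k) = -7*k**2 (x(k) = -7*k*k = -7*k**2)
y = -11 (y = 18 - 29 = -11)
(y*x(11))*(-77) = -(-77)*11**2*(-77) = -(-77)*121*(-77) = -11*(-847)*(-77) = 9317*(-77) = -717409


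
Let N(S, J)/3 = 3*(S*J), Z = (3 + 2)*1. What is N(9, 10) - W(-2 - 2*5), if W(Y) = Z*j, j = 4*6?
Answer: 690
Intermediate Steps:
Z = 5 (Z = 5*1 = 5)
j = 24
N(S, J) = 9*J*S (N(S, J) = 3*(3*(S*J)) = 3*(3*(J*S)) = 3*(3*J*S) = 9*J*S)
W(Y) = 120 (W(Y) = 5*24 = 120)
N(9, 10) - W(-2 - 2*5) = 9*10*9 - 1*120 = 810 - 120 = 690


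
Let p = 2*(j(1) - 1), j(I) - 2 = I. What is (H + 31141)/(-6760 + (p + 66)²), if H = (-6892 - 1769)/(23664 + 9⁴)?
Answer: -26145224/1561625 ≈ -16.742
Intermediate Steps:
j(I) = 2 + I
H = -2887/10075 (H = -8661/(23664 + 6561) = -8661/30225 = -8661*1/30225 = -2887/10075 ≈ -0.28655)
p = 4 (p = 2*((2 + 1) - 1) = 2*(3 - 1) = 2*2 = 4)
(H + 31141)/(-6760 + (p + 66)²) = (-2887/10075 + 31141)/(-6760 + (4 + 66)²) = 313742688/(10075*(-6760 + 70²)) = 313742688/(10075*(-6760 + 4900)) = (313742688/10075)/(-1860) = (313742688/10075)*(-1/1860) = -26145224/1561625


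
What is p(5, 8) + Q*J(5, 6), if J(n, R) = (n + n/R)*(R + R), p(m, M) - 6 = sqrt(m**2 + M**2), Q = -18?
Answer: -1254 + sqrt(89) ≈ -1244.6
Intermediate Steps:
p(m, M) = 6 + sqrt(M**2 + m**2) (p(m, M) = 6 + sqrt(m**2 + M**2) = 6 + sqrt(M**2 + m**2))
J(n, R) = 2*R*(n + n/R) (J(n, R) = (n + n/R)*(2*R) = 2*R*(n + n/R))
p(5, 8) + Q*J(5, 6) = (6 + sqrt(8**2 + 5**2)) - 36*5*(1 + 6) = (6 + sqrt(64 + 25)) - 36*5*7 = (6 + sqrt(89)) - 18*70 = (6 + sqrt(89)) - 1260 = -1254 + sqrt(89)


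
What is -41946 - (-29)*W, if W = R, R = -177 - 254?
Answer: -54445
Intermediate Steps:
R = -431
W = -431
-41946 - (-29)*W = -41946 - (-29)*(-431) = -41946 - 1*12499 = -41946 - 12499 = -54445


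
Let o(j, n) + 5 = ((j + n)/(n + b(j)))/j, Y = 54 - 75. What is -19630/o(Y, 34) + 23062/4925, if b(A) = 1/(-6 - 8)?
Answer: 137930710112/35218675 ≈ 3916.4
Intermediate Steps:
b(A) = -1/14 (b(A) = 1/(-14) = -1/14)
Y = -21
o(j, n) = -5 + (j + n)/(j*(-1/14 + n)) (o(j, n) = -5 + ((j + n)/(n - 1/14))/j = -5 + ((j + n)/(-1/14 + n))/j = -5 + (j + n)/(j*(-1/14 + n)))
-19630/o(Y, 34) + 23062/4925 = -19630*(-21*(-1 + 14*34)/(14*34 + 19*(-21) - 70*(-21)*34)) + 23062/4925 = -19630*(-21*(-1 + 476)/(476 - 399 + 49980)) + 23062*(1/4925) = -19630/((-1/21*50057/475)) + 23062/4925 = -19630/((-1/21*1/475*50057)) + 23062/4925 = -19630/(-7151/1425) + 23062/4925 = -19630*(-1425/7151) + 23062/4925 = 27972750/7151 + 23062/4925 = 137930710112/35218675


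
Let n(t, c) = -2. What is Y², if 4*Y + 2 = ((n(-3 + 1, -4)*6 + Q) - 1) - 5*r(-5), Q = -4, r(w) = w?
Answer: 9/4 ≈ 2.2500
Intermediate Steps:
Y = 3/2 (Y = -½ + (((-2*6 - 4) - 1) - 5*(-5))/4 = -½ + (((-12 - 4) - 1) + 25)/4 = -½ + ((-16 - 1) + 25)/4 = -½ + (-17 + 25)/4 = -½ + (¼)*8 = -½ + 2 = 3/2 ≈ 1.5000)
Y² = (3/2)² = 9/4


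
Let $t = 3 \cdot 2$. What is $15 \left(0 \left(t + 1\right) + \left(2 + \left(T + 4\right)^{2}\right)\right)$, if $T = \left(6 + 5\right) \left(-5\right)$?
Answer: $39045$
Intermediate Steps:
$T = -55$ ($T = 11 \left(-5\right) = -55$)
$t = 6$
$15 \left(0 \left(t + 1\right) + \left(2 + \left(T + 4\right)^{2}\right)\right) = 15 \left(0 \left(6 + 1\right) + \left(2 + \left(-55 + 4\right)^{2}\right)\right) = 15 \left(0 \cdot 7 + \left(2 + \left(-51\right)^{2}\right)\right) = 15 \left(0 + \left(2 + 2601\right)\right) = 15 \left(0 + 2603\right) = 15 \cdot 2603 = 39045$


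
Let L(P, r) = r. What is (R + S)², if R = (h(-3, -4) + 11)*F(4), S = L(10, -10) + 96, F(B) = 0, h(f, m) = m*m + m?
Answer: 7396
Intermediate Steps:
h(f, m) = m + m² (h(f, m) = m² + m = m + m²)
S = 86 (S = -10 + 96 = 86)
R = 0 (R = (-4*(1 - 4) + 11)*0 = (-4*(-3) + 11)*0 = (12 + 11)*0 = 23*0 = 0)
(R + S)² = (0 + 86)² = 86² = 7396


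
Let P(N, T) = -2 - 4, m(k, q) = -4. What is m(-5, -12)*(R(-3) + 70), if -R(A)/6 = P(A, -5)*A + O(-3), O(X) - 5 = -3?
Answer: 200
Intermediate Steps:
O(X) = 2 (O(X) = 5 - 3 = 2)
P(N, T) = -6
R(A) = -12 + 36*A (R(A) = -6*(-6*A + 2) = -6*(2 - 6*A) = -12 + 36*A)
m(-5, -12)*(R(-3) + 70) = -4*((-12 + 36*(-3)) + 70) = -4*((-12 - 108) + 70) = -4*(-120 + 70) = -4*(-50) = 200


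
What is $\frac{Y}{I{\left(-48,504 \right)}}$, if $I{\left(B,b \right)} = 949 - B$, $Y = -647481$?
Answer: $- \frac{647481}{997} \approx -649.43$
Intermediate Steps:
$\frac{Y}{I{\left(-48,504 \right)}} = - \frac{647481}{949 - -48} = - \frac{647481}{949 + 48} = - \frac{647481}{997}$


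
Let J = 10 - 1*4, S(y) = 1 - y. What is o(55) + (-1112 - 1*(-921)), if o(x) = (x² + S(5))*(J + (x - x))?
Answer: 17935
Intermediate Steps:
J = 6 (J = 10 - 4 = 6)
o(x) = -24 + 6*x² (o(x) = (x² + (1 - 1*5))*(6 + (x - x)) = (x² + (1 - 5))*(6 + 0) = (x² - 4)*6 = (-4 + x²)*6 = -24 + 6*x²)
o(55) + (-1112 - 1*(-921)) = (-24 + 6*55²) + (-1112 - 1*(-921)) = (-24 + 6*3025) + (-1112 + 921) = (-24 + 18150) - 191 = 18126 - 191 = 17935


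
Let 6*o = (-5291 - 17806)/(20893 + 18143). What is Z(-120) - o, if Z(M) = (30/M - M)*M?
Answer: -1121886941/78072 ≈ -14370.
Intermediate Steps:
o = -7699/78072 (o = ((-5291 - 17806)/(20893 + 18143))/6 = (-23097/39036)/6 = (-23097*1/39036)/6 = (⅙)*(-7699/13012) = -7699/78072 ≈ -0.098614)
Z(M) = M*(-M + 30/M) (Z(M) = (-M + 30/M)*M = M*(-M + 30/M))
Z(-120) - o = (30 - 1*(-120)²) - 1*(-7699/78072) = (30 - 1*14400) + 7699/78072 = (30 - 14400) + 7699/78072 = -14370 + 7699/78072 = -1121886941/78072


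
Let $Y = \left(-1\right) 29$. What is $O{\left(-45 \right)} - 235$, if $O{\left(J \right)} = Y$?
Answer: $-264$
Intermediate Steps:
$Y = -29$
$O{\left(J \right)} = -29$
$O{\left(-45 \right)} - 235 = -29 - 235 = -264$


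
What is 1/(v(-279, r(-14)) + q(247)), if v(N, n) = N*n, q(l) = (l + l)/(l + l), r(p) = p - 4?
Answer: 1/5023 ≈ 0.00019908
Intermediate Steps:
r(p) = -4 + p
q(l) = 1 (q(l) = (2*l)/((2*l)) = (2*l)*(1/(2*l)) = 1)
1/(v(-279, r(-14)) + q(247)) = 1/(-279*(-4 - 14) + 1) = 1/(-279*(-18) + 1) = 1/(5022 + 1) = 1/5023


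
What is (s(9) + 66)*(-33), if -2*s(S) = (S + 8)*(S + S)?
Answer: 2871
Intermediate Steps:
s(S) = -S*(8 + S) (s(S) = -(S + 8)*(S + S)/2 = -(8 + S)*2*S/2 = -S*(8 + S))
(s(9) + 66)*(-33) = (-1*9*(8 + 9) + 66)*(-33) = (-1*9*17 + 66)*(-33) = (-153 + 66)*(-33) = -87*(-33) = 2871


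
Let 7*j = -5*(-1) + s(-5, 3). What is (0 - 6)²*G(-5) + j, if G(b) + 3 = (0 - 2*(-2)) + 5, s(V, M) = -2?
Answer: 1515/7 ≈ 216.43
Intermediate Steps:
j = 3/7 (j = (-5*(-1) - 2)/7 = (5 - 2)/7 = (⅐)*3 = 3/7 ≈ 0.42857)
G(b) = 6 (G(b) = -3 + ((0 - 2*(-2)) + 5) = -3 + ((0 + 4) + 5) = -3 + (4 + 5) = -3 + 9 = 6)
(0 - 6)²*G(-5) + j = (0 - 6)²*6 + 3/7 = (-6)²*6 + 3/7 = 36*6 + 3/7 = 216 + 3/7 = 1515/7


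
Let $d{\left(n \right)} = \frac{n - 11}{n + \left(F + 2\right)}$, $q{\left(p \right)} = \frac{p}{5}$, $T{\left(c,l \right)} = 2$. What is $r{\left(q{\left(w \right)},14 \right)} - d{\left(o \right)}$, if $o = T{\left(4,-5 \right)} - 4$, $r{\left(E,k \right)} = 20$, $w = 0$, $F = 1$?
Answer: $33$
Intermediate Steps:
$q{\left(p \right)} = \frac{p}{5}$ ($q{\left(p \right)} = p \frac{1}{5} = \frac{p}{5}$)
$o = -2$ ($o = 2 - 4 = -2$)
$d{\left(n \right)} = \frac{-11 + n}{3 + n}$ ($d{\left(n \right)} = \frac{n - 11}{n + \left(1 + 2\right)} = \frac{-11 + n}{n + 3} = \frac{-11 + n}{3 + n}$)
$r{\left(q{\left(w \right)},14 \right)} - d{\left(o \right)} = 20 - \frac{-11 - 2}{3 - 2} = 20 - 1^{-1} \left(-13\right) = 20 - 1 \left(-13\right) = 20 - -13 = 20 + 13 = 33$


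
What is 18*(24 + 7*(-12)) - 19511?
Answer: -20591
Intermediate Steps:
18*(24 + 7*(-12)) - 19511 = 18*(24 - 84) - 19511 = 18*(-60) - 19511 = -1080 - 19511 = -20591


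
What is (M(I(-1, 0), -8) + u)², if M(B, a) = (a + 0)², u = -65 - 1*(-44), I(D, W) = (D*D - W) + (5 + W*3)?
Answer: 1849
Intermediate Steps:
I(D, W) = 5 + D² + 2*W (I(D, W) = (D² - W) + (5 + 3*W) = 5 + D² + 2*W)
u = -21 (u = -65 + 44 = -21)
M(B, a) = a²
(M(I(-1, 0), -8) + u)² = ((-8)² - 21)² = (64 - 21)² = 43² = 1849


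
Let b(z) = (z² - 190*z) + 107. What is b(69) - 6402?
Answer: -14644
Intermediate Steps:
b(z) = 107 + z² - 190*z
b(69) - 6402 = (107 + 69² - 190*69) - 6402 = (107 + 4761 - 13110) - 6402 = -8242 - 6402 = -14644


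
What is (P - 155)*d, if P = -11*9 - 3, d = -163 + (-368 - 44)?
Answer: 147775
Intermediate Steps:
d = -575 (d = -163 - 412 = -575)
P = -102 (P = -99 - 3 = -102)
(P - 155)*d = (-102 - 155)*(-575) = -257*(-575) = 147775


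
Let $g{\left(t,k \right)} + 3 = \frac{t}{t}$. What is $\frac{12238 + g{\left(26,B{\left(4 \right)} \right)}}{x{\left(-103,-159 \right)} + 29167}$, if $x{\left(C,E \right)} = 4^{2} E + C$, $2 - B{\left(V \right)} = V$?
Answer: $\frac{3059}{6630} \approx 0.46139$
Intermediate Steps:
$B{\left(V \right)} = 2 - V$
$x{\left(C,E \right)} = C + 16 E$ ($x{\left(C,E \right)} = 16 E + C = C + 16 E$)
$g{\left(t,k \right)} = -2$ ($g{\left(t,k \right)} = -3 + \frac{t}{t} = -3 + 1 = -2$)
$\frac{12238 + g{\left(26,B{\left(4 \right)} \right)}}{x{\left(-103,-159 \right)} + 29167} = \frac{12238 - 2}{\left(-103 + 16 \left(-159\right)\right) + 29167} = \frac{12236}{\left(-103 - 2544\right) + 29167} = \frac{12236}{-2647 + 29167} = \frac{12236}{26520} = 12236 \cdot \frac{1}{26520} = \frac{3059}{6630}$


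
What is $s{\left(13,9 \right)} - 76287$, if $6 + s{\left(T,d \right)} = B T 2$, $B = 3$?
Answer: $-76215$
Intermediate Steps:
$s{\left(T,d \right)} = -6 + 6 T$ ($s{\left(T,d \right)} = -6 + 3 T 2 = -6 + 6 T$)
$s{\left(13,9 \right)} - 76287 = \left(-6 + 6 \cdot 13\right) - 76287 = \left(-6 + 78\right) - 76287 = 72 - 76287 = -76215$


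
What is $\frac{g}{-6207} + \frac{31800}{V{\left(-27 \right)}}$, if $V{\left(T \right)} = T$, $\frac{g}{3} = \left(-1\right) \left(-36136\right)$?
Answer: $- \frac{22256624}{18621} \approx -1195.2$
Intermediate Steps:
$g = 108408$ ($g = 3 \left(\left(-1\right) \left(-36136\right)\right) = 3 \cdot 36136 = 108408$)
$\frac{g}{-6207} + \frac{31800}{V{\left(-27 \right)}} = \frac{108408}{-6207} + \frac{31800}{-27} = 108408 \left(- \frac{1}{6207}\right) + 31800 \left(- \frac{1}{27}\right) = - \frac{36136}{2069} - \frac{10600}{9} = - \frac{22256624}{18621}$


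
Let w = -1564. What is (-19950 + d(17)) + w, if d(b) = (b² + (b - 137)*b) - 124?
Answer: -23389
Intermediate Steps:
d(b) = -124 + b² + b*(-137 + b) (d(b) = (b² + (-137 + b)*b) - 124 = (b² + b*(-137 + b)) - 124 = -124 + b² + b*(-137 + b))
(-19950 + d(17)) + w = (-19950 + (-124 - 137*17 + 2*17²)) - 1564 = (-19950 + (-124 - 2329 + 2*289)) - 1564 = (-19950 + (-124 - 2329 + 578)) - 1564 = (-19950 - 1875) - 1564 = -21825 - 1564 = -23389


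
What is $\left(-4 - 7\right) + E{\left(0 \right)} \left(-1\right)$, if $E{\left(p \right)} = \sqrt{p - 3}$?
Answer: $-11 - i \sqrt{3} \approx -11.0 - 1.732 i$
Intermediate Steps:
$E{\left(p \right)} = \sqrt{-3 + p}$
$\left(-4 - 7\right) + E{\left(0 \right)} \left(-1\right) = \left(-4 - 7\right) + \sqrt{-3 + 0} \left(-1\right) = -11 + \sqrt{-3} \left(-1\right) = -11 + i \sqrt{3} \left(-1\right) = -11 - i \sqrt{3}$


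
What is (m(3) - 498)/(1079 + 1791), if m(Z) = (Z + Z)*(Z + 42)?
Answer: -114/1435 ≈ -0.079443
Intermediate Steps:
m(Z) = 2*Z*(42 + Z) (m(Z) = (2*Z)*(42 + Z) = 2*Z*(42 + Z))
(m(3) - 498)/(1079 + 1791) = (2*3*(42 + 3) - 498)/(1079 + 1791) = (2*3*45 - 498)/2870 = (270 - 498)*(1/2870) = -228*1/2870 = -114/1435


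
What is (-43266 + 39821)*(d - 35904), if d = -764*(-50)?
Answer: -7909720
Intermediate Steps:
d = 38200
(-43266 + 39821)*(d - 35904) = (-43266 + 39821)*(38200 - 35904) = -3445*2296 = -7909720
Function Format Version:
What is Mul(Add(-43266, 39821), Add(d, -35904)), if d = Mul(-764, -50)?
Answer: -7909720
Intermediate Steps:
d = 38200
Mul(Add(-43266, 39821), Add(d, -35904)) = Mul(Add(-43266, 39821), Add(38200, -35904)) = Mul(-3445, 2296) = -7909720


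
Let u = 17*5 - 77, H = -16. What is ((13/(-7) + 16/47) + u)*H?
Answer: -34128/329 ≈ -103.73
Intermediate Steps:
u = 8 (u = 85 - 77 = 8)
((13/(-7) + 16/47) + u)*H = ((13/(-7) + 16/47) + 8)*(-16) = ((13*(-1/7) + 16*(1/47)) + 8)*(-16) = ((-13/7 + 16/47) + 8)*(-16) = (-499/329 + 8)*(-16) = (2133/329)*(-16) = -34128/329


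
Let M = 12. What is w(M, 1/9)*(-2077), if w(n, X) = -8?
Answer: 16616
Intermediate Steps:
w(M, 1/9)*(-2077) = -8*(-2077) = 16616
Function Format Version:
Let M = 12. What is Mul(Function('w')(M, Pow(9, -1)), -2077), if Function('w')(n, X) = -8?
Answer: 16616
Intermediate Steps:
Mul(Function('w')(M, Pow(9, -1)), -2077) = Mul(-8, -2077) = 16616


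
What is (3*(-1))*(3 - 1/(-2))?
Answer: -21/2 ≈ -10.500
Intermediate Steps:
(3*(-1))*(3 - 1/(-2)) = -3*(3 - 1*(-½)) = -3*(3 + ½) = -3*7/2 = -21/2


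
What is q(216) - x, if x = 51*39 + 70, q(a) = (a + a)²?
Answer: 184565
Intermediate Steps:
q(a) = 4*a² (q(a) = (2*a)² = 4*a²)
x = 2059 (x = 1989 + 70 = 2059)
q(216) - x = 4*216² - 1*2059 = 4*46656 - 2059 = 186624 - 2059 = 184565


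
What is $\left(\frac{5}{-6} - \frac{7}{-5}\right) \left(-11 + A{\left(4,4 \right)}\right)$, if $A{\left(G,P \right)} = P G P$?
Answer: $\frac{901}{30} \approx 30.033$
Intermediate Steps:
$A{\left(G,P \right)} = G P^{2}$ ($A{\left(G,P \right)} = G P P = G P^{2}$)
$\left(\frac{5}{-6} - \frac{7}{-5}\right) \left(-11 + A{\left(4,4 \right)}\right) = \left(\frac{5}{-6} - \frac{7}{-5}\right) \left(-11 + 4 \cdot 4^{2}\right) = \left(5 \left(- \frac{1}{6}\right) - - \frac{7}{5}\right) \left(-11 + 4 \cdot 16\right) = \left(- \frac{5}{6} + \frac{7}{5}\right) \left(-11 + 64\right) = \frac{17}{30} \cdot 53 = \frac{901}{30}$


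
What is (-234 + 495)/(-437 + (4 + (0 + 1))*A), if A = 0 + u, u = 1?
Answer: -29/48 ≈ -0.60417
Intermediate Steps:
A = 1 (A = 0 + 1 = 1)
(-234 + 495)/(-437 + (4 + (0 + 1))*A) = (-234 + 495)/(-437 + (4 + (0 + 1))*1) = 261/(-437 + (4 + 1)*1) = 261/(-437 + 5*1) = 261/(-437 + 5) = 261/(-432) = 261*(-1/432) = -29/48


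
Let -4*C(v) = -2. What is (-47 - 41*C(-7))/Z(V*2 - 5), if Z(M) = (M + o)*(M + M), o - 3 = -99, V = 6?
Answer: 135/2492 ≈ 0.054173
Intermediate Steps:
C(v) = ½ (C(v) = -¼*(-2) = ½)
o = -96 (o = 3 - 99 = -96)
Z(M) = 2*M*(-96 + M) (Z(M) = (M - 96)*(M + M) = (-96 + M)*(2*M) = 2*M*(-96 + M))
(-47 - 41*C(-7))/Z(V*2 - 5) = (-47 - 41*½)/((2*(6*2 - 5)*(-96 + (6*2 - 5)))) = (-47 - 41/2)/((2*(12 - 5)*(-96 + (12 - 5)))) = -135*1/(14*(-96 + 7))/2 = -135/(2*(2*7*(-89))) = -135/2/(-1246) = -135/2*(-1/1246) = 135/2492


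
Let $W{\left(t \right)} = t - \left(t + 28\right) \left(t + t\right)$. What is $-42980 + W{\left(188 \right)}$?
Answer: $-124008$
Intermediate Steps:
$W{\left(t \right)} = t - 2 t \left(28 + t\right)$ ($W{\left(t \right)} = t - \left(28 + t\right) 2 t = t - 2 t \left(28 + t\right)$)
$-42980 + W{\left(188 \right)} = -42980 - 188 \left(55 + 2 \cdot 188\right) = -42980 - 188 \left(55 + 376\right) = -42980 - 188 \cdot 431 = -42980 - 81028 = -124008$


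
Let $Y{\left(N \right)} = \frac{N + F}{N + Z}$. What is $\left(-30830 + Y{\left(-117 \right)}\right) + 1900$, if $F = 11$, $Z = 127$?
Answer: $- \frac{144703}{5} \approx -28941.0$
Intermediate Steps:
$Y{\left(N \right)} = \frac{11 + N}{127 + N}$ ($Y{\left(N \right)} = \frac{N + 11}{N + 127} = \frac{11 + N}{127 + N}$)
$\left(-30830 + Y{\left(-117 \right)}\right) + 1900 = \left(-30830 + \frac{11 - 117}{127 - 117}\right) + 1900 = \left(-30830 + \frac{1}{10} \left(-106\right)\right) + 1900 = \left(-30830 - \frac{53}{5}\right) + 1900 = - \frac{154203}{5} + 1900 = - \frac{144703}{5}$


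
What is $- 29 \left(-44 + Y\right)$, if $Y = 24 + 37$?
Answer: $-493$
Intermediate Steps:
$Y = 61$
$- 29 \left(-44 + Y\right) = - 29 \left(-44 + 61\right) = \left(-29\right) 17 = -493$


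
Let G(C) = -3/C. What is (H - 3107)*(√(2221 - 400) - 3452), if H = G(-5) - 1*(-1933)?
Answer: 20252884/5 - 5867*√1821/5 ≈ 4.0005e+6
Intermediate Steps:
H = 9668/5 (H = -3/(-5) - 1*(-1933) = -3*(-⅕) + 1933 = ⅗ + 1933 = 9668/5 ≈ 1933.6)
(H - 3107)*(√(2221 - 400) - 3452) = (9668/5 - 3107)*(√(2221 - 400) - 3452) = -5867*(√1821 - 3452)/5 = -5867*(-3452 + √1821)/5 = 20252884/5 - 5867*√1821/5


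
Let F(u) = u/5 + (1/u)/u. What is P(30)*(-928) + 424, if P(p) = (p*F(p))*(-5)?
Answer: 2507336/3 ≈ 8.3578e+5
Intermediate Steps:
F(u) = u**(-2) + u/5 (F(u) = u*(1/5) + 1/(u*u) = u/5 + u**(-2) = u**(-2) + u/5)
P(p) = -5*p*(p**(-2) + p/5) (P(p) = (p*(p**(-2) + p/5))*(-5) = -5*p*(p**(-2) + p/5))
P(30)*(-928) + 424 = ((-5 - 1*30**3)/30)*(-928) + 424 = ((-5 - 1*27000)/30)*(-928) + 424 = ((-5 - 27000)/30)*(-928) + 424 = ((1/30)*(-27005))*(-928) + 424 = -5401/6*(-928) + 424 = 2506064/3 + 424 = 2507336/3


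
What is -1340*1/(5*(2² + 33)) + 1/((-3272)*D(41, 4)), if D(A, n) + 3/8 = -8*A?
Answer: -7782451/1074443 ≈ -7.2432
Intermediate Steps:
D(A, n) = -3/8 - 8*A
-1340*1/(5*(2² + 33)) + 1/((-3272)*D(41, 4)) = -1340*1/(5*(2² + 33)) + 1/((-3272)*(-3/8 - 8*41)) = -1340*1/(5*(4 + 33)) - 1/(3272*(-3/8 - 328)) = -1340/(5*37) - 1/(3272*(-2627/8)) = -1340/185 - 1/3272*(-8/2627) = -1340*1/185 + 1/1074443 = -268/37 + 1/1074443 = -7782451/1074443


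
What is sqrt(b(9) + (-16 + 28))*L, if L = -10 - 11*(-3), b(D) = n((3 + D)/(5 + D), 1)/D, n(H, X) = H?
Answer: 23*sqrt(5334)/21 ≈ 79.990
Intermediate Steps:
b(D) = (3 + D)/(D*(5 + D)) (b(D) = ((3 + D)/(5 + D))/D = (3 + D)/(D*(5 + D)))
L = 23 (L = -10 + 33 = 23)
sqrt(b(9) + (-16 + 28))*L = sqrt((3 + 9)/(9*(5 + 9)) + (-16 + 28))*23 = sqrt((1/9)*12/14 + 12)*23 = sqrt((1/9)*(1/14)*12 + 12)*23 = sqrt(2/21 + 12)*23 = sqrt(254/21)*23 = (sqrt(5334)/21)*23 = 23*sqrt(5334)/21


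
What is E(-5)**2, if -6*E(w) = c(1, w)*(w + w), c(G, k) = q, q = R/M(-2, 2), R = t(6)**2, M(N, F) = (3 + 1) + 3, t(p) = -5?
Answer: 15625/441 ≈ 35.431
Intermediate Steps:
M(N, F) = 7 (M(N, F) = 4 + 3 = 7)
R = 25 (R = (-5)**2 = 25)
q = 25/7 ≈ 3.5714
c(G, k) = 25/7
E(w) = -25*w/21 (E(w) = -25*(w + w)/42 = -25*2*w/42 = -25*w/21)
E(-5)**2 = (-25/21*(-5))**2 = (125/21)**2 = 15625/441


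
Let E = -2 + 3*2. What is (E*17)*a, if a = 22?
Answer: 1496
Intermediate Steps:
E = 4 (E = -2 + 6 = 4)
(E*17)*a = (4*17)*22 = 68*22 = 1496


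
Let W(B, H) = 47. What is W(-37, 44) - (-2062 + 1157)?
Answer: 952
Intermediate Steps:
W(-37, 44) - (-2062 + 1157) = 47 - (-2062 + 1157) = 47 - 1*(-905) = 47 + 905 = 952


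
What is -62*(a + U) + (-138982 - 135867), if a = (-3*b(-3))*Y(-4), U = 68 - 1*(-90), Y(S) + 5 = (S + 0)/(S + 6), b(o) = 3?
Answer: -288551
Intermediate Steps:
Y(S) = -5 + S/(6 + S) (Y(S) = -5 + (S + 0)/(S + 6) = -5 + S/(6 + S))
U = 158 (U = 68 + 90 = 158)
a = 63 (a = (-3*3)*(2*(-15 - 2*(-4))/(6 - 4)) = -18*(-15 + 8)/2 = -18*(-7)/2 = -9*(-7) = 63)
-62*(a + U) + (-138982 - 135867) = -62*(63 + 158) + (-138982 - 135867) = -62*221 - 274849 = -13702 - 274849 = -288551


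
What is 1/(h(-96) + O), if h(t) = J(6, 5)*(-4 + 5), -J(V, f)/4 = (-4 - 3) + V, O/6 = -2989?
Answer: -1/17930 ≈ -5.5772e-5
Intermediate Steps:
O = -17934 (O = 6*(-2989) = -17934)
J(V, f) = 28 - 4*V (J(V, f) = -4*((-4 - 3) + V) = -4*(-7 + V) = 28 - 4*V)
h(t) = 4 (h(t) = (28 - 4*6)*(-4 + 5) = (28 - 24)*1 = 4*1 = 4)
1/(h(-96) + O) = 1/(4 - 17934) = 1/(-17930) = -1/17930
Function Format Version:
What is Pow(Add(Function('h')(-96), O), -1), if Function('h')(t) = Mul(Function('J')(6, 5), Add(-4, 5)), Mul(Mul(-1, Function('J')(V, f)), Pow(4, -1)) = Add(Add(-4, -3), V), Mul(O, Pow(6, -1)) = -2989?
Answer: Rational(-1, 17930) ≈ -5.5772e-5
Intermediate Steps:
O = -17934 (O = Mul(6, -2989) = -17934)
Function('J')(V, f) = Add(28, Mul(-4, V)) (Function('J')(V, f) = Mul(-4, Add(Add(-4, -3), V)) = Mul(-4, Add(-7, V)) = Add(28, Mul(-4, V)))
Function('h')(t) = 4 (Function('h')(t) = Mul(Add(28, Mul(-4, 6)), Add(-4, 5)) = Mul(Add(28, -24), 1) = Mul(4, 1) = 4)
Pow(Add(Function('h')(-96), O), -1) = Pow(Add(4, -17934), -1) = Pow(-17930, -1) = Rational(-1, 17930)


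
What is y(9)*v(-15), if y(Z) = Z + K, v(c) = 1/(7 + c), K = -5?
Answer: -½ ≈ -0.50000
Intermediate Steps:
y(Z) = -5 + Z (y(Z) = Z - 5 = -5 + Z)
y(9)*v(-15) = (-5 + 9)/(7 - 15) = 4/(-8) = 4*(-⅛) = -½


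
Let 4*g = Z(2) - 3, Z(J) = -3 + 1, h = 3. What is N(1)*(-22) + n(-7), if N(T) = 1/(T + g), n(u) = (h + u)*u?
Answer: 116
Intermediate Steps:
n(u) = u*(3 + u) (n(u) = (3 + u)*u = u*(3 + u))
Z(J) = -2
g = -5/4 (g = (-2 - 3)/4 = (¼)*(-5) = -5/4 ≈ -1.2500)
N(T) = 1/(-5/4 + T) (N(T) = 1/(T - 5/4) = 1/(-5/4 + T))
N(1)*(-22) + n(-7) = (4/(-5 + 4*1))*(-22) - 7*(3 - 7) = (4/(-5 + 4))*(-22) - 7*(-4) = (4/(-1))*(-22) + 28 = (4*(-1))*(-22) + 28 = -4*(-22) + 28 = 88 + 28 = 116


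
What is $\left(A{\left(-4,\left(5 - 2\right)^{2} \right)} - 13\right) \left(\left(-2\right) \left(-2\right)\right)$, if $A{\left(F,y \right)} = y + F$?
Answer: $-32$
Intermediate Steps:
$A{\left(F,y \right)} = F + y$
$\left(A{\left(-4,\left(5 - 2\right)^{2} \right)} - 13\right) \left(\left(-2\right) \left(-2\right)\right) = \left(\left(-4 + \left(5 - 2\right)^{2}\right) - 13\right) \left(\left(-2\right) \left(-2\right)\right) = \left(\left(-4 + 3^{2}\right) - 13\right) 4 = \left(\left(-4 + 9\right) - 13\right) 4 = \left(5 - 13\right) 4 = \left(-8\right) 4 = -32$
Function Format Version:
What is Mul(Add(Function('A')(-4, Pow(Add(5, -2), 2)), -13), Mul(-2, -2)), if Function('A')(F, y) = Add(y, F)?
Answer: -32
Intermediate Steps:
Function('A')(F, y) = Add(F, y)
Mul(Add(Function('A')(-4, Pow(Add(5, -2), 2)), -13), Mul(-2, -2)) = Mul(Add(Add(-4, Pow(Add(5, -2), 2)), -13), Mul(-2, -2)) = Mul(Add(Add(-4, Pow(3, 2)), -13), 4) = Mul(Add(Add(-4, 9), -13), 4) = Mul(Add(5, -13), 4) = Mul(-8, 4) = -32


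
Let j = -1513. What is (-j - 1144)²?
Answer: 136161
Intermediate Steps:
(-j - 1144)² = (-1*(-1513) - 1144)² = (1513 - 1144)² = 369² = 136161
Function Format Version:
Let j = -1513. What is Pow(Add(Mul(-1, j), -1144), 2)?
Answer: 136161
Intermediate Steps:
Pow(Add(Mul(-1, j), -1144), 2) = Pow(Add(Mul(-1, -1513), -1144), 2) = Pow(Add(1513, -1144), 2) = Pow(369, 2) = 136161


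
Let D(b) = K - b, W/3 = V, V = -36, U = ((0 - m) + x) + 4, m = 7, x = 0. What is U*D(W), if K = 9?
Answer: -351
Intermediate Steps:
U = -3 (U = ((0 - 1*7) + 0) + 4 = ((0 - 7) + 0) + 4 = (-7 + 0) + 4 = -7 + 4 = -3)
W = -108 (W = 3*(-36) = -108)
D(b) = 9 - b
U*D(W) = -3*(9 - 1*(-108)) = -3*(9 + 108) = -3*117 = -351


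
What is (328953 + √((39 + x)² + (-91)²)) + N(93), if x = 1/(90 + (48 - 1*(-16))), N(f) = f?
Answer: 329046 + √232476245/154 ≈ 3.2915e+5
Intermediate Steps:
x = 1/154 (x = 1/(90 + (48 + 16)) = 1/(90 + 64) = 1/154 ≈ 0.0064935)
(328953 + √((39 + x)² + (-91)²)) + N(93) = (328953 + √((39 + 1/154)² + (-91)²)) + 93 = (328953 + √((6007/154)² + 8281)) + 93 = (328953 + √(36084049/23716 + 8281)) + 93 = (328953 + √(232476245/23716)) + 93 = (328953 + √232476245/154) + 93 = 329046 + √232476245/154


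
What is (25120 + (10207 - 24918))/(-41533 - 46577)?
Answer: -10409/88110 ≈ -0.11814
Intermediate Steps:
(25120 + (10207 - 24918))/(-41533 - 46577) = (25120 - 14711)/(-88110) = 10409*(-1/88110) = -10409/88110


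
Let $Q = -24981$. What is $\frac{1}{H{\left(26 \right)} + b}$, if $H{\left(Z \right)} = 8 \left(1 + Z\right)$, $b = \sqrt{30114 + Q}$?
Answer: $\frac{72}{13841} - \frac{\sqrt{5133}}{41523} \approx 0.0034765$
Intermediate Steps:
$b = \sqrt{5133}$ ($b = \sqrt{30114 - 24981} = \sqrt{5133} \approx 71.645$)
$H{\left(Z \right)} = 8 + 8 Z$
$\frac{1}{H{\left(26 \right)} + b} = \frac{1}{\left(8 + 8 \cdot 26\right) + \sqrt{5133}} = \frac{1}{\left(8 + 208\right) + \sqrt{5133}} = \frac{1}{216 + \sqrt{5133}}$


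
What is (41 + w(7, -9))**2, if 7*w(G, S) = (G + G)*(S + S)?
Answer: 25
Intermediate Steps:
w(G, S) = 4*G*S/7 (w(G, S) = ((G + G)*(S + S))/7 = ((2*G)*(2*S))/7 = (4*G*S)/7 = 4*G*S/7)
(41 + w(7, -9))**2 = (41 + (4/7)*7*(-9))**2 = (41 - 36)**2 = 5**2 = 25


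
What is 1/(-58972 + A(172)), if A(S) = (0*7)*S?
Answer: -1/58972 ≈ -1.6957e-5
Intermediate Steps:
A(S) = 0 (A(S) = 0*S = 0)
1/(-58972 + A(172)) = 1/(-58972 + 0) = 1/(-58972) = -1/58972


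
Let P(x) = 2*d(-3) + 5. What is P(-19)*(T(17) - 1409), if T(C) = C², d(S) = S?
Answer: 1120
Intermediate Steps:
P(x) = -1 (P(x) = 2*(-3) + 5 = -6 + 5 = -1)
P(-19)*(T(17) - 1409) = -(17² - 1409) = -(289 - 1409) = -1*(-1120) = 1120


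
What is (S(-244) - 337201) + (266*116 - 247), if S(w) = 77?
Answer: -306515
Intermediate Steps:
(S(-244) - 337201) + (266*116 - 247) = (77 - 337201) + (266*116 - 247) = -337124 + (30856 - 247) = -337124 + 30609 = -306515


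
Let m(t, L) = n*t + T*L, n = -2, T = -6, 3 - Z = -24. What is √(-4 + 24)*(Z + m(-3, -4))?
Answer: 114*√5 ≈ 254.91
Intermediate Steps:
Z = 27 (Z = 3 - 1*(-24) = 3 + 24 = 27)
m(t, L) = -6*L - 2*t (m(t, L) = -2*t - 6*L = -6*L - 2*t)
√(-4 + 24)*(Z + m(-3, -4)) = √(-4 + 24)*(27 + (-6*(-4) - 2*(-3))) = √20*(27 + (24 + 6)) = (2*√5)*(27 + 30) = (2*√5)*57 = 114*√5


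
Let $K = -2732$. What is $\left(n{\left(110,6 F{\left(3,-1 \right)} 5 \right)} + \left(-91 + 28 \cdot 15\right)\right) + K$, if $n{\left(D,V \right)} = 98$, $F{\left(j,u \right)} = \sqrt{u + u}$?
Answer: $-2305$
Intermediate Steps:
$F{\left(j,u \right)} = \sqrt{2} \sqrt{u}$ ($F{\left(j,u \right)} = \sqrt{2 u} = \sqrt{2} \sqrt{u}$)
$\left(n{\left(110,6 F{\left(3,-1 \right)} 5 \right)} + \left(-91 + 28 \cdot 15\right)\right) + K = \left(98 + \left(-91 + 28 \cdot 15\right)\right) - 2732 = \left(98 + \left(-91 + 420\right)\right) - 2732 = \left(98 + 329\right) - 2732 = 427 - 2732 = -2305$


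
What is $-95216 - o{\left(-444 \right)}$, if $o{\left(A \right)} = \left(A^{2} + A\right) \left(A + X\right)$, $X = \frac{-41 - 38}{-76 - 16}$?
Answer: $\frac{2002544069}{23} \approx 8.7067 \cdot 10^{7}$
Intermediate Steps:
$X = \frac{79}{92}$ ($X = - \frac{79}{-92} = \left(-79\right) \left(- \frac{1}{92}\right) = \frac{79}{92} \approx 0.8587$)
$o{\left(A \right)} = \left(\frac{79}{92} + A\right) \left(A + A^{2}\right)$ ($o{\left(A \right)} = \left(A^{2} + A\right) \left(A + \frac{79}{92}\right) = \left(A + A^{2}\right) \left(\frac{79}{92} + A\right) = \left(\frac{79}{92} + A\right) \left(A + A^{2}\right)$)
$-95216 - o{\left(-444 \right)} = -95216 - \frac{1}{92} \left(-444\right) \left(79 + 92 \left(-444\right)^{2} + 171 \left(-444\right)\right) = -95216 - \frac{1}{92} \left(-444\right) \left(79 + 92 \cdot 197136 - 75924\right) = -95216 - \frac{1}{92} \left(-444\right) \left(79 + 18136512 - 75924\right) = -95216 - \frac{1}{92} \left(-444\right) 18060667 = -95216 - - \frac{2004734037}{23} = -95216 + \frac{2004734037}{23} = \frac{2002544069}{23}$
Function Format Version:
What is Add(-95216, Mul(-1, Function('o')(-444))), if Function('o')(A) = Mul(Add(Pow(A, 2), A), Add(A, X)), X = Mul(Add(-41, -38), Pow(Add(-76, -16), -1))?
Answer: Rational(2002544069, 23) ≈ 8.7067e+7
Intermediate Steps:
X = Rational(79, 92) (X = Mul(-79, Pow(-92, -1)) = Mul(-79, Rational(-1, 92)) = Rational(79, 92) ≈ 0.85870)
Function('o')(A) = Mul(Add(Rational(79, 92), A), Add(A, Pow(A, 2))) (Function('o')(A) = Mul(Add(Pow(A, 2), A), Add(A, Rational(79, 92))) = Mul(Add(A, Pow(A, 2)), Add(Rational(79, 92), A)) = Mul(Add(Rational(79, 92), A), Add(A, Pow(A, 2))))
Add(-95216, Mul(-1, Function('o')(-444))) = Add(-95216, Mul(-1, Mul(Rational(1, 92), -444, Add(79, Mul(92, Pow(-444, 2)), Mul(171, -444))))) = Add(-95216, Mul(-1, Mul(Rational(1, 92), -444, Add(79, Mul(92, 197136), -75924)))) = Add(-95216, Mul(-1, Mul(Rational(1, 92), -444, Add(79, 18136512, -75924)))) = Add(-95216, Mul(-1, Mul(Rational(1, 92), -444, 18060667))) = Add(-95216, Mul(-1, Rational(-2004734037, 23))) = Add(-95216, Rational(2004734037, 23)) = Rational(2002544069, 23)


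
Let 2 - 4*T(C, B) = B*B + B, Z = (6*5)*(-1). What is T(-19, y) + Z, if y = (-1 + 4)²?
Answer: -52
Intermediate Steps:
Z = -30 (Z = 30*(-1) = -30)
y = 9 (y = 3² = 9)
T(C, B) = ½ - B/4 - B²/4 (T(C, B) = ½ - (B*B + B)/4 = ½ - (B² + B)/4 = ½ - (B + B²)/4 = ½ + (-B/4 - B²/4) = ½ - B/4 - B²/4)
T(-19, y) + Z = (½ - ¼*9 - ¼*9²) - 30 = (½ - 9/4 - ¼*81) - 30 = (½ - 9/4 - 81/4) - 30 = -22 - 30 = -52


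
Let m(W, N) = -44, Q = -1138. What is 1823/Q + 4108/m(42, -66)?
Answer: -1188779/12518 ≈ -94.966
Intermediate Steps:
1823/Q + 4108/m(42, -66) = 1823/(-1138) + 4108/(-44) = 1823*(-1/1138) + 4108*(-1/44) = -1823/1138 - 1027/11 = -1188779/12518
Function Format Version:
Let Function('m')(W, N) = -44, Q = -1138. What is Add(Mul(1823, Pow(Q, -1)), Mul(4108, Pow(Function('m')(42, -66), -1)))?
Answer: Rational(-1188779, 12518) ≈ -94.966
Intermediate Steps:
Add(Mul(1823, Pow(Q, -1)), Mul(4108, Pow(Function('m')(42, -66), -1))) = Add(Mul(1823, Pow(-1138, -1)), Mul(4108, Pow(-44, -1))) = Add(Mul(1823, Rational(-1, 1138)), Mul(4108, Rational(-1, 44))) = Add(Rational(-1823, 1138), Rational(-1027, 11)) = Rational(-1188779, 12518)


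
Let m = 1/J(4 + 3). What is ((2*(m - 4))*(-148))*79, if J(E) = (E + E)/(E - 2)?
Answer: 596292/7 ≈ 85185.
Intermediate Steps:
J(E) = 2*E/(-2 + E) (J(E) = (2*E)/(-2 + E) = 2*E/(-2 + E))
m = 5/14 (m = 1/(2*(4 + 3)/(-2 + (4 + 3))) = 1/(2*7/(-2 + 7)) = 1/(2*7/5) = 1/(2*7*(1/5)) = 1/(14/5) = 5/14 ≈ 0.35714)
((2*(m - 4))*(-148))*79 = ((2*(5/14 - 4))*(-148))*79 = ((2*(-51/14))*(-148))*79 = -51/7*(-148)*79 = (7548/7)*79 = 596292/7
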